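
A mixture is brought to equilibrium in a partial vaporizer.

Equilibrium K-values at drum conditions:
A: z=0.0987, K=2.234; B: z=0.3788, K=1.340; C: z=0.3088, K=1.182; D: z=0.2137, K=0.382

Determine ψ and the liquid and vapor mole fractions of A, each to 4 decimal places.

ψ = 0.6583, x_A = 0.0545, y_A = 0.1217

Newton–Raphson from ψ = 0.69:
  ψ = 0.6900: g = -0.01022, g' = -0.3287 → ψ = 0.6589
  ψ = 0.6589: g = -0.00021, g' = -0.3154 → ψ = 0.6583
Converged at ψ = 0.6583.
Compositions from xᵢ = zᵢ/(1+ψ(Kᵢ−1)), yᵢ = Kᵢxᵢ:
  A: x = 0.0545, y = 0.1217
  B: x = 0.3095, y = 0.4148
  C: x = 0.2758, y = 0.3260
  D: x = 0.3602, y = 0.1376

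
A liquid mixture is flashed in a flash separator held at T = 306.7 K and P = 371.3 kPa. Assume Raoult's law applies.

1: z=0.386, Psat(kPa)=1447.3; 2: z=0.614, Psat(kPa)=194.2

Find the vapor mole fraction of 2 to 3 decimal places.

Raoult's law: Kᵢ = Pᵢˢᵃᵗ/P = Pᵢˢᵃᵗ/371.3.
  K_1 = 1447.3/371.3 = 3.89793, K_2 = 194.2/371.3 = 0.52303
Material balance + equilibrium reduce to Σ zᵢ(Kᵢ−1)/(1+V/F(Kᵢ−1)) = 0.
g(0) = ΣzᵢKᵢ − 1 = 0.826 and g(1) = 1 − Σzᵢ/Kᵢ = -0.273, so a root lies in (0, 1).
Binary case is linear: z₁(K₁−1)(1+V/F(K₂−1)) + z₂(K₂−1)(1+V/F(K₁−1)) = 0
⇒ V/F = [z₁(K₁−1)+z₂(K₂−1)] / [−(K₁−1)(K₂−1)] = 0.8257/1.3822 = 0.597
Compositions from xᵢ = zᵢ/(1+V/F(Kᵢ−1)), yᵢ = Kᵢxᵢ:
  1: x = 0.141, y = 0.551
  2: x = 0.859, y = 0.449

y_2 = 0.449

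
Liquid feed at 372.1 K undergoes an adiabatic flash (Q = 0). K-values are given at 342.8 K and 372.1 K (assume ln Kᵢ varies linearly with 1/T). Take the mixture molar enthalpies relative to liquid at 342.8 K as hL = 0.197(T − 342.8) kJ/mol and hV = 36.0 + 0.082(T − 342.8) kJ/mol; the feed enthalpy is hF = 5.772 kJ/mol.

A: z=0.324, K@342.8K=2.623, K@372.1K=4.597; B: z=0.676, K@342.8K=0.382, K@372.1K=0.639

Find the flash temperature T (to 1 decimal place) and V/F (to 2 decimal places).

T = 344.9 K, V/F = 0.15

Adiabatic flash: solve Rachford–Rice at each trial T, then check hF = ψ·hV(T) + (1−ψ)·hL(T).
  T = 342.8 K: K = (2.623, 0.382), RR gives ψ = 0.108, H_out = 3.879 kJ/mol
  T = 372.1 K: K = (4.597, 0.639), RR gives ψ = 0.710, H_out = 28.926 kJ/mol
  T = 357.5 K: K = (3.516, 0.500), RR gives ψ = 0.379, H_out = 15.898 kJ/mol
  T = 350.1 K: K = (3.043, 0.438), RR gives ψ = 0.245, H_out = 10.066 kJ/mol
  T = 346.5 K: K = (2.830, 0.410), RR gives ψ = 0.179, H_out = 7.113 kJ/mol
  T = 344.6 K: K = (2.722, 0.395), RR gives ψ = 0.143, H_out = 5.484 kJ/mol
Linear interpolation between T = 344.6 (H_out = 5.484) and T = 346.5 (H_out = 7.113) on hF = 5.772 gives T ≈ 344.9 K, at which ψ = 0.15.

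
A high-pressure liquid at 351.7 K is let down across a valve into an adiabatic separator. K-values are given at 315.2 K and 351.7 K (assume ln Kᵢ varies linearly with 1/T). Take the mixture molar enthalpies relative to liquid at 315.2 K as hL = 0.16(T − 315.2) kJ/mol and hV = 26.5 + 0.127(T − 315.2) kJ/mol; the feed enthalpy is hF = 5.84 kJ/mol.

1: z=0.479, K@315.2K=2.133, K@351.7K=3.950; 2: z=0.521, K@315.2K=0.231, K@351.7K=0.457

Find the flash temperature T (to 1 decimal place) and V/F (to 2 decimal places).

T = 317.5 K, V/F = 0.21

Adiabatic flash: solve Rachford–Rice at each trial T, then check hF = ψ·hV(T) + (1−ψ)·hL(T).
  T = 315.2 K: K = (2.133, 0.231), RR gives ψ = 0.163, H_out = 4.321 kJ/mol
  T = 351.7 K: K = (3.950, 0.457), RR gives ψ = 0.706, H_out = 23.687 kJ/mol
  T = 333.4 K: K = (2.950, 0.331), RR gives ψ = 0.448, H_out = 14.527 kJ/mol
  T = 324.3 K: K = (2.520, 0.278), RR gives ψ = 0.320, H_out = 9.851 kJ/mol
  T = 319.8 K: K = (2.323, 0.254), RR gives ψ = 0.248, H_out = 7.277 kJ/mol
  T = 317.5 K: K = (2.227, 0.242), RR gives ψ = 0.207, H_out = 5.850 kJ/mol
Linear interpolation between T = 315.2 (H_out = 4.321) and T = 317.5 (H_out = 5.850) on hF = 5.84 gives T ≈ 317.5 K, at which ψ = 0.21.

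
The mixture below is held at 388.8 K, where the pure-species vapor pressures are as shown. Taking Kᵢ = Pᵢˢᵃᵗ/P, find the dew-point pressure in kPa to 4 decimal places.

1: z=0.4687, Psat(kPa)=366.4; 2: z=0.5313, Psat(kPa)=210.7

Pdew = 263.1027 kPa

At the dew point ψ → 1, so Σzᵢ/Kᵢ = 1 with Kᵢ = Pᵢˢᵃᵗ/P ⇒ 1/P = Σzᵢ/Pᵢˢᵃᵗ.
1/P = 0.4687/366.4 + 0.5313/210.7 = 0.0038008 ⇒ P = 263.1027 kPa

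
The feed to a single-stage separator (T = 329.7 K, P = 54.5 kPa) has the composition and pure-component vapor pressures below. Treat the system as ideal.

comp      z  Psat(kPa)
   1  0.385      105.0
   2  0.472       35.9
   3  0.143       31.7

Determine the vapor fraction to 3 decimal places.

ψ = 0.407

Raoult's law: Kᵢ = Pᵢˢᵃᵗ/P = Pᵢˢᵃᵗ/54.5.
  K_1 = 105.0/54.5 = 1.92661, K_2 = 35.9/54.5 = 0.65872, K_3 = 31.7/54.5 = 0.58165
Rachford–Rice: g(ψ) = Σ zᵢ(Kᵢ−1)/(1+ψ(Kᵢ−1)) = 0.
Feasibility: ΣzᵢKᵢ = 1.136, Σzᵢ/Kᵢ = 1.162 — both > 1, two phases present.
Newton iteration, ψ⁰ = 0.61:
  ψ = 0.610: g = -0.0558, g' = -0.268 → ψ = 0.401
  ψ = 0.401: g = 0.0015, g' = -0.286 → ψ = 0.407
Converged at ψ = 0.407.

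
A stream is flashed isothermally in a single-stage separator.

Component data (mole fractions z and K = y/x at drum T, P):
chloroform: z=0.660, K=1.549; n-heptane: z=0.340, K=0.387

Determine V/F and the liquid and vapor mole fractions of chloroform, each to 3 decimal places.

Material balance + equilibrium reduce to Σ zᵢ(Kᵢ−1)/(1+V/F(Kᵢ−1)) = 0.
Check two-phase: ΣzᵢKᵢ = 1.154 > 1 and Σzᵢ/Kᵢ = 1.305 > 1, so g(0) = 0.154 > 0 and g(1) = -0.305 < 0.
Binary case is linear: z₁(K₁−1)(1+V/F(K₂−1)) + z₂(K₂−1)(1+V/F(K₁−1)) = 0
⇒ V/F = [z₁(K₁−1)+z₂(K₂−1)] / [−(K₁−1)(K₂−1)] = 0.1539/0.3365 = 0.457
Compositions from xᵢ = zᵢ/(1+V/F(Kᵢ−1)), yᵢ = Kᵢxᵢ:
  chloroform: x = 0.528, y = 0.817
  n-heptane: x = 0.472, y = 0.183

V/F = 0.457, x_chloroform = 0.528, y_chloroform = 0.817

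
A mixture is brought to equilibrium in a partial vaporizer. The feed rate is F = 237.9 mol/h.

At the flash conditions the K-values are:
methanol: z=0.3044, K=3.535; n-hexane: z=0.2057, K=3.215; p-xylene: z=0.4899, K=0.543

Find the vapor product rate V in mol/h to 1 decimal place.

V = 217.0 mol/h

Rachford–Rice: g(V/F) = Σ zᵢ(Kᵢ−1)/(1+V/F(Kᵢ−1)) = 0.
Feasibility: ΣzᵢKᵢ = 2.0034, Σzᵢ/Kᵢ = 1.0523 — both > 1, two phases present.
Newton–Raphson from V/F = 0.5:
  V/F = 0.5000: g = 0.26631, g' = -0.7796 → V/F = 0.8416
  V/F = 0.8416: g = 0.04153, g' = -0.5924 → V/F = 0.9117
  V/F = 0.9117: g = 0.00015, g' = -0.5898 → V/F = 0.9120
Converged at V/F = 0.9120.
Then V = V/F·F = 0.9120·237.9 = 217.0 mol/h and L = F − V = 20.9 mol/h.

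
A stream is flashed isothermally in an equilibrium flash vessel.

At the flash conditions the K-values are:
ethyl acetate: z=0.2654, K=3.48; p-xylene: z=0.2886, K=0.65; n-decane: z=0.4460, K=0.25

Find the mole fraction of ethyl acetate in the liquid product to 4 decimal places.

Let β = V/F and solve Σ zᵢ(Kᵢ−1)/(1+β(Kᵢ−1)) = 0.
g(0) = ΣzᵢKᵢ − 1 = 0.2227 and g(1) = 1 − Σzᵢ/Kᵢ = -1.3043, so a root lies in (0, 1).
Newton iteration, β⁰ = 0.66:
  β = 0.6600: g = -0.54411, g' = -1.2783 → β = 0.2343
  β = 0.2343: g = -0.09959, g' = -1.0641 → β = 0.1408
  β = 0.1408: g = 0.00767, g' = -1.2496 → β = 0.1469
Converged at β = 0.1469.
Compositions from xᵢ = zᵢ/(1+β(Kᵢ−1)), yᵢ = Kᵢxᵢ:
  ethyl acetate: x = 0.1945, y = 0.6769
  p-xylene: x = 0.3042, y = 0.1978
  n-decane: x = 0.5012, y = 0.1253

x_ethyl acetate = 0.1945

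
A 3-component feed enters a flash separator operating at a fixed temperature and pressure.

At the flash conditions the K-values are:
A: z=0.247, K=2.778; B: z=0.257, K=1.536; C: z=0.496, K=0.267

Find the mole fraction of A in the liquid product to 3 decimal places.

x_A = 0.176

Material balance + equilibrium reduce to Σ zᵢ(Kᵢ−1)/(1+V/F(Kᵢ−1)) = 0.
Check two-phase: ΣzᵢKᵢ = 1.213 > 1 and Σzᵢ/Kᵢ = 2.114 > 1, so g(0) = 0.213 > 0 and g(1) = -1.114 < 0.
Newton iteration, V/F⁰ = 0.5:
  V/F = 0.500: g = -0.2328, g' = -0.929 → V/F = 0.249
  V/F = 0.249: g = -0.0191, g' = -0.831 → V/F = 0.226
Converged at V/F = 0.226.
Compositions from xᵢ = zᵢ/(1+V/F(Kᵢ−1)), yᵢ = Kᵢxᵢ:
  A: x = 0.176, y = 0.489
  B: x = 0.229, y = 0.352
  C: x = 0.595, y = 0.159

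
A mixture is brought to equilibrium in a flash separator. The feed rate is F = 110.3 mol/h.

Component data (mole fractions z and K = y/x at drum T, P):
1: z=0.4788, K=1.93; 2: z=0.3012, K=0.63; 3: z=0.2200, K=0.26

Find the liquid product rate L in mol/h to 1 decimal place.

L = 74.3 mol/h

Material balance + equilibrium reduce to Σ zᵢ(Kᵢ−1)/(1+ψ(Kᵢ−1)) = 0.
g(0) = ΣzᵢKᵢ − 1 = 0.1710 and g(1) = 1 − Σzᵢ/Kᵢ = -0.5723, so a root lies in (0, 1).
Newton iteration, ψ⁰ = 0.62:
  ψ = 0.6200: g = -0.16300, g' = -0.6474 → ψ = 0.3682
  ψ = 0.3682: g = -0.02109, g' = -0.5127 → ψ = 0.3271
  ψ = 0.3271: g = -0.00014, g' = -0.5065 → ψ = 0.3268
Converged at ψ = 0.3268.
Then V = ψ·F = 0.3268·110.3 = 36.0 mol/h and L = F − V = 74.3 mol/h.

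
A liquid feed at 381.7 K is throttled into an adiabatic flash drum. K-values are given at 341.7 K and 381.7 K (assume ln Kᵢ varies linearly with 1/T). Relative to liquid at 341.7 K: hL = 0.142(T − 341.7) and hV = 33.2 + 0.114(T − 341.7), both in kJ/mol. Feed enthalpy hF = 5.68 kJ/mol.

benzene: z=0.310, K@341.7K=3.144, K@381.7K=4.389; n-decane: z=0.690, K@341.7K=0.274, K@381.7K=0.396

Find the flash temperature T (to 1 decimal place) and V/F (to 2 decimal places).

Adiabatic flash: solve Rachford–Rice at each trial T, then check hF = ψ·hV(T) + (1−ψ)·hL(T).
  T = 341.7 K: K = (3.144, 0.274), RR gives ψ = 0.105, H_out = 3.492 kJ/mol
  T = 381.7 K: K = (4.389, 0.396), RR gives ψ = 0.310, H_out = 15.613 kJ/mol
  T = 361.7 K: K = (3.749, 0.333), RR gives ψ = 0.214, H_out = 9.813 kJ/mol
  T = 351.7 K: K = (3.442, 0.303), RR gives ψ = 0.162, H_out = 6.755 kJ/mol
  T = 346.7 K: K = (3.292, 0.288), RR gives ψ = 0.134, H_out = 5.155 kJ/mol
  T = 349.2 K: K = (3.366, 0.295), RR gives ψ = 0.148, H_out = 5.962 kJ/mol
  T = 347.9 K: K = (3.328, 0.292), RR gives ψ = 0.141, H_out = 5.544 kJ/mol
Linear interpolation between T = 347.9 (H_out = 5.544) and T = 349.2 (H_out = 5.962) on hF = 5.68 gives T ≈ 348.3 K, at which ψ = 0.14.

T = 348.3 K, V/F = 0.14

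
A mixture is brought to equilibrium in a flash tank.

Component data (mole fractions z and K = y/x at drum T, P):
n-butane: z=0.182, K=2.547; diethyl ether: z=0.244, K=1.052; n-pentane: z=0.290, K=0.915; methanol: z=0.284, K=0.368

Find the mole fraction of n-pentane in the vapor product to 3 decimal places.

Iterate (Newton) starting at ψ = 0.58:
  ψ = 0.580: g = -0.1486, g' = -0.407 → ψ = 0.215
  ψ = 0.215: g = -0.0089, g' = -0.400 → ψ = 0.193
Converged at ψ = 0.193.
Compositions from xᵢ = zᵢ/(1+ψ(Kᵢ−1)), yᵢ = Kᵢxᵢ:
  n-butane: x = 0.140, y = 0.357
  diethyl ether: x = 0.242, y = 0.254
  n-pentane: x = 0.295, y = 0.270
  methanol: x = 0.323, y = 0.119

y_n-pentane = 0.270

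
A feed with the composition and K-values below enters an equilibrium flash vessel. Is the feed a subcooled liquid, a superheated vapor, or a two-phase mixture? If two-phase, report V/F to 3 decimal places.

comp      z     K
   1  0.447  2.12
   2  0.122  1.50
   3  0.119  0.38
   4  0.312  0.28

ΣzᵢKᵢ = 1.263; Σzᵢ/Kᵢ = 1.720.
Both exceed 1, so a two-phase solution exists.
Let ψ = V/F and solve Σ zᵢ(Kᵢ−1)/(1+ψ(Kᵢ−1)) = 0.
Newton–Raphson from ψ = 0.66:
  ψ = 0.660: g = -0.2192, g' = -0.921 → ψ = 0.422
  ψ = 0.422: g = -0.0323, g' = -0.697 → ψ = 0.376
  ψ = 0.376: g = -0.0004, g' = -0.681 → ψ = 0.375
Converged at ψ = 0.375.

two-phase, V/F = 0.375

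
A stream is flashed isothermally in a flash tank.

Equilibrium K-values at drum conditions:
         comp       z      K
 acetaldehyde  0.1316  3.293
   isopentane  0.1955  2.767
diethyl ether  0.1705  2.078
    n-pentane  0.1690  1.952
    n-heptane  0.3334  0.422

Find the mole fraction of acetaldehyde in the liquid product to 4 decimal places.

Material balance + equilibrium reduce to Σ zᵢ(Kᵢ−1)/(1+β(Kᵢ−1)) = 0.
Feasibility: ΣzᵢKᵢ = 1.7992, Σzᵢ/Kᵢ = 1.0693 — both > 1, two phases present.
Newton–Raphson from β = 0.59:
  β = 0.5900: g = 0.22032, g' = -0.6646 → β = 0.9215
  β = 0.9215: g = -0.00603, g' = -0.7630 → β = 0.9136
  β = 0.9136: g = -0.00003, g' = -0.7557 → β = 0.9135
Converged at β = 0.9135.
Compositions from xᵢ = zᵢ/(1+β(Kᵢ−1)), yᵢ = Kᵢxᵢ:
  acetaldehyde: x = 0.0425, y = 0.1400
  isopentane: x = 0.0748, y = 0.2069
  diethyl ether: x = 0.0859, y = 0.1785
  n-pentane: x = 0.0904, y = 0.1764
  n-heptane: x = 0.7064, y = 0.2981

x_acetaldehyde = 0.0425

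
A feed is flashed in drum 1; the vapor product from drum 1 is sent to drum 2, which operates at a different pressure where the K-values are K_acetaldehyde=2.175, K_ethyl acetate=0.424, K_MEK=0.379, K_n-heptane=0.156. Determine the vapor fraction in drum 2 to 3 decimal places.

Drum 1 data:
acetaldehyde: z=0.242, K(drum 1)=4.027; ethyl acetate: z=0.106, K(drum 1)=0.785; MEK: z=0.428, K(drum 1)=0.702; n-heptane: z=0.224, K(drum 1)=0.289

Drum 1:
Rachford–Rice: g(ψ₁) = Σ zᵢ(Kᵢ−1)/(1+ψ₁(Kᵢ−1)) = 0.
g(0) = ΣzᵢKᵢ − 1 = 0.423 and g(1) = 1 − Σzᵢ/Kᵢ = -0.580, so a root lies in (0, 1).
Newton iteration, ψ₁⁰ = 0.32:
  ψ₁ = 0.320: g = 0.0005, g' = -0.814 → ψ₁ = 0.321
Converged at ψ₁ = 0.321.
Drum-1 compositions:
  acetaldehyde: x = 0.123, y = 0.495
  ethyl acetate: x = 0.114, y = 0.089
  MEK: x = 0.473, y = 0.332
  n-heptane: x = 0.290, y = 0.084
Drum-2 feed = drum-1 vapor: z₂ = (0.4946, 0.0894, 0.3322, 0.0838).
Drum 2:
Iterate (Newton) starting at ψ₂ = 0.52:
  ψ₂ = 0.520: g = -0.1435, g' = -0.793 → ψ₂ = 0.339
  ψ₂ = 0.339: g = -0.0087, g' = -0.718 → ψ₂ = 0.327
Converged at ψ₂ = 0.327.
  acetaldehyde: x = 0.357, y = 0.777
  ethyl acetate: x = 0.110, y = 0.047
  MEK: x = 0.417, y = 0.158
  n-heptane: x = 0.116, y = 0.018

V/F (drum 2) = 0.327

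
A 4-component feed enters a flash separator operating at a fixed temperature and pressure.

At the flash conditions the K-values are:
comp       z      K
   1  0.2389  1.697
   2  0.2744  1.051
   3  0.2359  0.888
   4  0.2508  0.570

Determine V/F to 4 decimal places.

V/F = 0.3024

Material balance + equilibrium reduce to Σ zᵢ(Kᵢ−1)/(1+V/F(Kᵢ−1)) = 0.
Feasibility: ΣzᵢKᵢ = 1.0462, Σzᵢ/Kᵢ = 1.1075 — both > 1, two phases present.
Iterate (Newton) starting at V/F = 0.35:
  V/F = 0.3500: g = -0.00684, g' = -0.1432 → V/F = 0.3022
  V/F = 0.3022: g = 0.00003, g' = -0.1443 → V/F = 0.3024
Converged at V/F = 0.3024.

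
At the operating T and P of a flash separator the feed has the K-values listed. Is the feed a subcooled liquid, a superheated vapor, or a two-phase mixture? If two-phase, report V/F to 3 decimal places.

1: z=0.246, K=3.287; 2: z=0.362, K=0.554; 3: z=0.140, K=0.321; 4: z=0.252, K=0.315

ΣzᵢKᵢ = 1.133; Σzᵢ/Kᵢ = 1.964.
Both exceed 1, so a two-phase solution exists.
Newton–Raphson from ψ = 0.5:
  ψ = 0.500: g = -0.3518, g' = -0.821 → ψ = 0.071
  ψ = 0.071: g = 0.0355, g' = -1.230 → ψ = 0.100
  ψ = 0.100: g = 0.0013, g' = -1.141 → ψ = 0.101
Converged at ψ = 0.101.

two-phase, V/F = 0.101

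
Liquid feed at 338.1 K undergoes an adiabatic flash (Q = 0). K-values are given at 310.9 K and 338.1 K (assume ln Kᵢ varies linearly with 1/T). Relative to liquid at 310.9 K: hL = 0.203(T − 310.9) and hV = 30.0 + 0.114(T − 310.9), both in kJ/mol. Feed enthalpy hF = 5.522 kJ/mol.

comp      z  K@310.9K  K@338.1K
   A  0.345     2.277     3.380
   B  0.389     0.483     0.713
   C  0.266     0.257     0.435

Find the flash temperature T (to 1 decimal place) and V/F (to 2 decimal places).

T = 316.0 K, V/F = 0.15

Adiabatic flash: solve Rachford–Rice at each trial T, then check hF = ψ·hV(T) + (1−ψ)·hL(T).
  T = 310.9 K: K = (2.277, 0.483, 0.257), RR gives ψ = 0.053, H_out = 1.595 kJ/mol
  T = 338.1 K: K = (3.380, 0.713, 0.435), RR gives ψ = 0.558, H_out = 20.924 kJ/mol
  T = 324.5 K: K = (2.797, 0.592, 0.338), RR gives ψ = 0.303, H_out = 11.481 kJ/mol
  T = 317.7 K: K = (2.529, 0.536, 0.296), RR gives ψ = 0.183, H_out = 6.751 kJ/mol
  T = 314.3 K: K = (2.401, 0.509, 0.276), RR gives ψ = 0.120, H_out = 4.250 kJ/mol
  T = 316.0 K: K = (2.465, 0.522, 0.286), RR gives ψ = 0.152, H_out = 5.517 kJ/mol
Linear interpolation between T = 316.0 (H_out = 5.517) and T = 317.7 (H_out = 6.751) on hF = 5.522 gives T ≈ 316.0 K, at which ψ = 0.15.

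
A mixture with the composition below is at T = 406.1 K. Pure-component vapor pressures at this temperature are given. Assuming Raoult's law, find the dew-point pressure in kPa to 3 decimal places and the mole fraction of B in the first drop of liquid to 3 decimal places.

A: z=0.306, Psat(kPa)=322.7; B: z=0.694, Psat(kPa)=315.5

At the dew point ψ → 1, so Σzᵢ/Kᵢ = 1 with Kᵢ = Pᵢˢᵃᵗ/P ⇒ 1/P = Σzᵢ/Pᵢˢᵃᵗ.
1/P = 0.306/322.7 + 0.694/315.5 = 0.003148 ⇒ P = 317.669 kPa
xᵢ = zᵢP/Pᵢˢᵃᵗ ⇒ x_B = 0.694·317.669/315.5 = 0.699

Pdew = 317.669 kPa, x_B = 0.699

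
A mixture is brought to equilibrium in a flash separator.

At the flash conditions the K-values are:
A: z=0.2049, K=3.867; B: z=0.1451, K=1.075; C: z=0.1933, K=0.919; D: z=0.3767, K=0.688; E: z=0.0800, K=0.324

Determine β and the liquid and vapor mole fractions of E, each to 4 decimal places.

β = 0.5353, x_E = 0.1254, y_E = 0.0406

Newton iteration, β⁰ = 0.5:
  β = 0.5000: g = 0.01463, g' = -0.4214 → β = 0.5347
  β = 0.5347: g = 0.00026, g' = -0.4071 → β = 0.5353
Converged at β = 0.5353.
Compositions from xᵢ = zᵢ/(1+β(Kᵢ−1)), yᵢ = Kᵢxᵢ:
  A: x = 0.0808, y = 0.3126
  B: x = 0.1395, y = 0.1500
  C: x = 0.2021, y = 0.1857
  D: x = 0.4522, y = 0.3111
  E: x = 0.1254, y = 0.0406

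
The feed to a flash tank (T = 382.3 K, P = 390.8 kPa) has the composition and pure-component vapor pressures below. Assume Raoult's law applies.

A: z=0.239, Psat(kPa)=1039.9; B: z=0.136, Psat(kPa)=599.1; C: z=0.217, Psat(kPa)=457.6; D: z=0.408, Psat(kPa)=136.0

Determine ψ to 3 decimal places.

ψ = 0.354

Raoult's law: Kᵢ = Pᵢˢᵃᵗ/P = Pᵢˢᵃᵗ/390.8.
  K_A = 1039.9/390.8 = 2.66095, K_B = 599.1/390.8 = 1.53301, K_C = 457.6/390.8 = 1.17093, K_D = 136.0/390.8 = 0.34800
Let ψ = V/F and solve Σ zᵢ(Kᵢ−1)/(1+ψ(Kᵢ−1)) = 0.
Check two-phase: ΣzᵢKᵢ = 1.241 > 1 and Σzᵢ/Kᵢ = 1.536 > 1, so g(0) = 0.241 > 0 and g(1) = -0.536 < 0.
Iterate (Newton) starting at ψ = 0.5:
  ψ = 0.500: g = -0.0864, g' = -0.608 → ψ = 0.358
  ψ = 0.358: g = -0.0022, g' = -0.587 → ψ = 0.354
Converged at ψ = 0.354.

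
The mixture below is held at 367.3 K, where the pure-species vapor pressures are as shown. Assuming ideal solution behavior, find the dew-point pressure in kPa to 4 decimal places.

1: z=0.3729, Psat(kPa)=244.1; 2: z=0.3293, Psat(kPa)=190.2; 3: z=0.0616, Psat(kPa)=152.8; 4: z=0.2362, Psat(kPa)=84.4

At the dew point ψ → 1, so Σzᵢ/Kᵢ = 1 with Kᵢ = Pᵢˢᵃᵗ/P ⇒ 1/P = Σzᵢ/Pᵢˢᵃᵗ.
1/P = 0.3729/244.1 + 0.3293/190.2 + 0.0616/152.8 + 0.2362/84.4 = 0.0064607 ⇒ P = 154.7818 kPa

Pdew = 154.7818 kPa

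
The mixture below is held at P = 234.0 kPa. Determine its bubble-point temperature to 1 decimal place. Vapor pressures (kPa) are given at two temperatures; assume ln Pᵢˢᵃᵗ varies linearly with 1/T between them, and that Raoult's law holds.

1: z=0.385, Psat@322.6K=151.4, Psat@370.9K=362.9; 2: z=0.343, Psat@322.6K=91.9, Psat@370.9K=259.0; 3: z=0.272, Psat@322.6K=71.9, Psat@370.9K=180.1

T = 361.0 K

Bubble-point temperature: ΣzᵢPᵢˢᵃᵗ(T) = P. Interpolate ln Pᵢˢᵃᵗ = aᵢ + bᵢ/T.
  T = 322.6 K: ΣzᵢPᵢˢᵃᵗ = 109.37 kPa
  T = 370.9 K: ΣzᵢPᵢˢᵃᵗ = 277.54 kPa
  T = 346.8 K: ΣzᵢPᵢˢᵃᵗ = 180.03 kPa
  T = 358.9 K: ΣzᵢPᵢˢᵃᵗ = 225.33 kPa
  T = 364.9 K: ΣzᵢPᵢˢᵃᵗ = 250.50 kPa
  T = 361.9 K: ΣzᵢPᵢˢᵃᵗ = 237.68 kPa
  T = 360.4 K: ΣzᵢPᵢˢᵃᵗ = 231.45 kPa
Interpolating between 360.4 K and 361.9 K gives T ≈ 361.0 K.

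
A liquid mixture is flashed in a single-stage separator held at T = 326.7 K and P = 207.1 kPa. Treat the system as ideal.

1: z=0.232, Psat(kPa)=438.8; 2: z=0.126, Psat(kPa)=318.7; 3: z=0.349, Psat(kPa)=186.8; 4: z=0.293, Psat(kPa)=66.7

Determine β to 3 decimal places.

Raoult's law: Kᵢ = Pᵢˢᵃᵗ/P = Pᵢˢᵃᵗ/207.1.
  K_1 = 438.8/207.1 = 2.11878, K_2 = 318.7/207.1 = 1.53887, K_3 = 186.8/207.1 = 0.90198, K_4 = 66.7/207.1 = 0.32207
Let β = V/F and solve Σ zᵢ(Kᵢ−1)/(1+β(Kᵢ−1)) = 0.
g(0) = ΣzᵢKᵢ − 1 = 0.095 and g(1) = 1 − Σzᵢ/Kᵢ = -0.488, so a root lies in (0, 1).
Iterate (Newton) starting at β = 0.5:
  β = 0.500: g = -0.1165, g' = -0.454 → β = 0.243
  β = 0.243: g = -0.0089, g' = -0.405 → β = 0.221
Converged at β = 0.221.

β = 0.221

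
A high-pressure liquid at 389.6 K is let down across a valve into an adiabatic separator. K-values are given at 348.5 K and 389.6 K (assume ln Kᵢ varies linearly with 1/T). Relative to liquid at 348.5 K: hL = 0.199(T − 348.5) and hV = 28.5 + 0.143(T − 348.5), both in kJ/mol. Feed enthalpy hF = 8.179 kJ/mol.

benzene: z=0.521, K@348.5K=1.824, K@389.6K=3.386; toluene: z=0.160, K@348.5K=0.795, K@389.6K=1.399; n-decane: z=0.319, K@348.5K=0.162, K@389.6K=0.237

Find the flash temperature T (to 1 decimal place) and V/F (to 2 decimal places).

Adiabatic flash: solve Rachford–Rice at each trial T, then check hF = ψ·hV(T) + (1−ψ)·hL(T).
  T = 348.5 K: K = (1.824, 0.795, 0.162), RR gives ψ = 0.222, H_out = 6.333 kJ/mol
  T = 389.6 K: K = (3.386, 1.399, 0.237), RR gives ψ = 0.695, H_out = 26.375 kJ/mol
  T = 369.1 K: K = (2.530, 1.072, 0.198), RR gives ψ = 0.536, H_out = 18.770 kJ/mol
  T = 358.8 K: K = (2.158, 0.927, 0.180), RR gives ψ = 0.414, H_out = 13.597 kJ/mol
  T = 353.6 K: K = (1.985, 0.859, 0.171), RR gives ψ = 0.329, H_out = 10.300 kJ/mol
  T = 351.1 K: K = (1.905, 0.827, 0.166), RR gives ψ = 0.280, H_out = 8.466 kJ/mol
  T = 349.8 K: K = (1.864, 0.811, 0.164), RR gives ψ = 0.252, H_out = 7.432 kJ/mol
Linear interpolation between T = 349.8 (H_out = 7.432) and T = 351.1 (H_out = 8.466) on hF = 8.179 gives T ≈ 350.7 K, at which ψ = 0.27.

T = 350.7 K, V/F = 0.27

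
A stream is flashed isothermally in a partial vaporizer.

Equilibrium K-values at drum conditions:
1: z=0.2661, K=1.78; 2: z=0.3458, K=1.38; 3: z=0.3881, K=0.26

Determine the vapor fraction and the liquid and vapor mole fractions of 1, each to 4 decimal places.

Material balance + equilibrium reduce to Σ zᵢ(Kᵢ−1)/(1+ψ(Kᵢ−1)) = 0.
Feasibility: ΣzᵢKᵢ = 1.0518, Σzᵢ/Kᵢ = 1.8928 — both > 1, two phases present.
Newton iteration, ψ⁰ = 0.44:
  ψ = 0.4400: g = -0.15875, g' = -0.5937 → ψ = 0.1726
  ψ = 0.1726: g = -0.02300, g' = -0.4490 → ψ = 0.1214
  ψ = 0.1214: g = -0.00032, g' = -0.4373 → ψ = 0.1207
Converged at ψ = 0.1207.
Compositions from xᵢ = zᵢ/(1+ψ(Kᵢ−1)), yᵢ = Kᵢxᵢ:
  1: x = 0.2432, y = 0.4329
  2: x = 0.3306, y = 0.4563
  3: x = 0.4261, y = 0.1108

ψ = 0.1207, x_1 = 0.2432, y_1 = 0.4329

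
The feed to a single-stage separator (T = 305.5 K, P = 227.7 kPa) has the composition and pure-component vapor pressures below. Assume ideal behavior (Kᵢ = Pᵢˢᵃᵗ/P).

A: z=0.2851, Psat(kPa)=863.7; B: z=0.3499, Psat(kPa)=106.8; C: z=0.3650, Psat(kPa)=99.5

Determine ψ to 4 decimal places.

Raoult's law: Kᵢ = Pᵢˢᵃᵗ/P = Pᵢˢᵃᵗ/227.7.
  K_A = 863.7/227.7 = 3.793149, K_B = 106.8/227.7 = 0.469038, K_C = 99.5/227.7 = 0.436978
Material balance + equilibrium reduce to Σ zᵢ(Kᵢ−1)/(1+ψ(Kᵢ−1)) = 0.
Check two-phase: ΣzᵢKᵢ = 1.4050 > 1 and Σzᵢ/Kᵢ = 1.6564 > 1, so g(0) = 0.4050 > 0 and g(1) = -0.6564 < 0.
Newton iteration, ψ⁰ = 0.65:
  ψ = 0.6500: g = -0.32498, g' = -0.7984 → ψ = 0.2430
  ψ = 0.2430: g = 0.02302, g' = -1.0747 → ψ = 0.2644
  ψ = 0.2644: g = 0.00050, g' = -1.0292 → ψ = 0.2649
Converged at ψ = 0.2649.

ψ = 0.2649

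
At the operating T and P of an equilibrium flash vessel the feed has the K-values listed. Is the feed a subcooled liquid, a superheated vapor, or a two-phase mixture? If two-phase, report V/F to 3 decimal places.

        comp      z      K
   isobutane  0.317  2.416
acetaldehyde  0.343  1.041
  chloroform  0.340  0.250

two-phase, V/F = 0.300

ΣzᵢKᵢ = 1.208; Σzᵢ/Kᵢ = 1.821.
Both exceed 1, so a two-phase solution exists.
Rachford–Rice: g(ψ) = Σ zᵢ(Kᵢ−1)/(1+ψ(Kᵢ−1)) = 0.
Newton iteration, ψ⁰ = 0.57:
  ψ = 0.570: g = -0.1833, g' = -0.779 → ψ = 0.335
  ψ = 0.335: g = -0.0220, g' = -0.634 → ψ = 0.300
Converged at ψ = 0.300.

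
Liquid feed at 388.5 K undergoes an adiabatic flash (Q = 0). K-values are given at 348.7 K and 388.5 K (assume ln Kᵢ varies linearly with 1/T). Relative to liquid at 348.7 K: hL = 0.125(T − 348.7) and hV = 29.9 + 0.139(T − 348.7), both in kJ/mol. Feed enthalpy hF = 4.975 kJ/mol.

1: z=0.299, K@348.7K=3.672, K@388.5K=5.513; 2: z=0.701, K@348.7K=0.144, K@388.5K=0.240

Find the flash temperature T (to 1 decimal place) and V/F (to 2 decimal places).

T = 357.7 K, V/F = 0.13

Adiabatic flash: solve Rachford–Rice at each trial T, then check hF = ψ·hV(T) + (1−ψ)·hL(T).
  T = 348.7 K: K = (3.672, 0.144), RR gives ψ = 0.087, H_out = 2.600 kJ/mol
  T = 388.5 K: K = (5.513, 0.240), RR gives ψ = 0.238, H_out = 12.227 kJ/mol
  T = 368.6 K: K = (4.549, 0.188), RR gives ψ = 0.171, H_out = 7.646 kJ/mol
  T = 358.6 K: K = (4.097, 0.165), RR gives ψ = 0.132, H_out = 5.198 kJ/mol
  T = 353.6 K: K = (3.879, 0.154), RR gives ψ = 0.110, H_out = 3.912 kJ/mol
  T = 356.1 K: K = (3.988, 0.160), RR gives ψ = 0.121, H_out = 4.561 kJ/mol
  T = 357.4 K: K = (4.044, 0.163), RR gives ψ = 0.127, H_out = 4.894 kJ/mol
Linear interpolation between T = 357.4 (H_out = 4.894) and T = 358.6 (H_out = 5.198) on hF = 4.975 gives T ≈ 357.7 K, at which ψ = 0.13.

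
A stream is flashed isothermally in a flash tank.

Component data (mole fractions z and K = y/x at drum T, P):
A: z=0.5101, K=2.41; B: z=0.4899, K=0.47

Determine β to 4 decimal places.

Binary case is linear: z₁(K₁−1)(1+β(K₂−1)) + z₂(K₂−1)(1+β(K₁−1)) = 0
⇒ β = [z₁(K₁−1)+z₂(K₂−1)] / [−(K₁−1)(K₂−1)] = 0.45959/0.74730 = 0.6150

β = 0.6150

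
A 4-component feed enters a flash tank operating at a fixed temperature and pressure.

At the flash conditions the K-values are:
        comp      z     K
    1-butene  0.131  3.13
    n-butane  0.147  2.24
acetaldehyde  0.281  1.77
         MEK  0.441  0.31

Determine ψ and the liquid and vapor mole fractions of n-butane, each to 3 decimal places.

Rachford–Rice: g(ψ) = Σ zᵢ(Kᵢ−1)/(1+ψ(Kᵢ−1)) = 0.
Feasibility: ΣzᵢKᵢ = 1.373, Σzᵢ/Kᵢ = 1.689 — both > 1, two phases present.
Newton iteration, ψ⁰ = 0.5:
  ψ = 0.500: g = -0.0607, g' = -0.802 → ψ = 0.424
  ψ = 0.424: g = -0.0012, g' = -0.775 → ψ = 0.423
Converged at ψ = 0.423.
Compositions from xᵢ = zᵢ/(1+ψ(Kᵢ−1)), yᵢ = Kᵢxᵢ:
  1-butene: x = 0.069, y = 0.216
  n-butane: x = 0.096, y = 0.216
  acetaldehyde: x = 0.212, y = 0.375
  MEK: x = 0.623, y = 0.193

ψ = 0.423, x_n-butane = 0.096, y_n-butane = 0.216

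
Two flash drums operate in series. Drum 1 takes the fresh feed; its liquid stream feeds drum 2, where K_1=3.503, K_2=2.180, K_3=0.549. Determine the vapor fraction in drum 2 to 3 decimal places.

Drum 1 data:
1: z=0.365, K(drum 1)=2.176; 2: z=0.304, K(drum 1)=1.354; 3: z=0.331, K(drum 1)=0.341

V/F (drum 2) = 0.730

Drum 1:
Rachford–Rice: g(ψ₁) = Σ zᵢ(Kᵢ−1)/(1+ψ₁(Kᵢ−1)) = 0.
Feasibility: ΣzᵢKᵢ = 1.319, Σzᵢ/Kᵢ = 1.363 — both > 1, two phases present.
Newton–Raphson from ψ₁ = 0.5:
  ψ₁ = 0.500: g = 0.0364, g' = -0.547 → ψ₁ = 0.567
  ψ₁ = 0.567: g = -0.0008, g' = -0.574 → ψ₁ = 0.565
Converged at ψ₁ = 0.565.
Drum-1 compositions:
  1: x = 0.219, y = 0.477
  2: x = 0.253, y = 0.343
  3: x = 0.527, y = 0.180
Drum-2 feed = drum-1 liquid: z₂ = (0.2193, 0.2533, 0.5274).
Drum 2:
Newton iteration, ψ₂⁰ = 0.31:
  ψ₂ = 0.310: g = 0.2514, g' = -0.770 → ψ₂ = 0.637
  ψ₂ = 0.637: g = 0.0487, g' = -0.530 → ψ₂ = 0.728
  ψ₂ = 0.728: g = 0.0009, g' = -0.512 → ψ₂ = 0.730
Converged at ψ₂ = 0.730.
  1: x = 0.078, y = 0.272
  2: x = 0.136, y = 0.297
  3: x = 0.786, y = 0.432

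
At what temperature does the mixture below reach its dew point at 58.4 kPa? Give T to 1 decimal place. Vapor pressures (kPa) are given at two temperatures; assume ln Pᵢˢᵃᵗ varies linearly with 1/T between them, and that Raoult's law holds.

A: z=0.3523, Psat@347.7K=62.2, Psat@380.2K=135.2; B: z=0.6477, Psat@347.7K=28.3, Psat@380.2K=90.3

T = 362.4 K

Dew-point temperature: Σzᵢ·P/Pᵢˢᵃᵗ(T) = 1. Interpolate ln Pᵢˢᵃᵗ = aᵢ + bᵢ/T.
  T = 347.7 K: ΣzᵢP/Pᵢˢᵃᵗ = 1.6674
  T = 380.2 K: ΣzᵢP/Pᵢˢᵃᵗ = 0.5711
  T = 363.9 K: ΣzᵢP/Pᵢˢᵃᵗ = 0.9512
  T = 355.8 K: ΣzᵢP/Pᵢˢᵃᵗ = 1.2503
  T = 359.9 K: ΣzᵢP/Pᵢˢᵃᵗ = 1.0868
  T = 361.9 K: ΣzᵢP/Pᵢˢᵃᵗ = 1.0163
Interpolating between 361.9 K and 363.9 K gives T ≈ 362.4 K.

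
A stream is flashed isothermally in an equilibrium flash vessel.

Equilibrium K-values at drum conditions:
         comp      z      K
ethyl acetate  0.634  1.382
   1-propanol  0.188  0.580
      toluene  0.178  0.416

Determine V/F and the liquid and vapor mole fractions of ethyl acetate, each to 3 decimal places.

V/F = 0.304, x_ethyl acetate = 0.568, y_ethyl acetate = 0.785

Rachford–Rice: g(V/F) = Σ zᵢ(Kᵢ−1)/(1+V/F(Kᵢ−1)) = 0.
Check two-phase: ΣzᵢKᵢ = 1.059 > 1 and Σzᵢ/Kᵢ = 1.211 > 1, so g(0) = 0.059 > 0 and g(1) = -0.211 < 0.
Newton–Raphson from V/F = 0.5:
  V/F = 0.500: g = -0.0434, g' = -0.239 → V/F = 0.319
  V/F = 0.319: g = -0.0030, g' = -0.209 → V/F = 0.304
Converged at V/F = 0.304.
Compositions from xᵢ = zᵢ/(1+V/F(Kᵢ−1)), yᵢ = Kᵢxᵢ:
  ethyl acetate: x = 0.568, y = 0.785
  1-propanol: x = 0.216, y = 0.125
  toluene: x = 0.216, y = 0.090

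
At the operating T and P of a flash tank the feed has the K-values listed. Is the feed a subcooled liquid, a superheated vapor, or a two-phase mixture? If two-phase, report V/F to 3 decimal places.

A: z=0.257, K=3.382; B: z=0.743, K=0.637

ΣzᵢKᵢ = 1.342; Σzᵢ/Kᵢ = 1.242.
Both exceed 1, so a two-phase solution exists.
Iterate (Newton) starting at ψ = 0.5:
  ψ = 0.500: g = -0.0501, g' = -0.450 → ψ = 0.389
  ψ = 0.389: g = 0.0039, g' = -0.526 → ψ = 0.396
Converged at ψ = 0.396.

two-phase, V/F = 0.396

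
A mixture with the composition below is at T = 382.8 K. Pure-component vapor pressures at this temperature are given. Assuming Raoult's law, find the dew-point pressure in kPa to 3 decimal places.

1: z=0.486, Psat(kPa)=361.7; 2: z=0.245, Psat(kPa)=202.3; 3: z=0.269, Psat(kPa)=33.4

Pdew = 94.263 kPa

At the dew point ψ → 1, so Σzᵢ/Kᵢ = 1 with Kᵢ = Pᵢˢᵃᵗ/P ⇒ 1/P = Σzᵢ/Pᵢˢᵃᵗ.
1/P = 0.486/361.7 + 0.245/202.3 + 0.269/33.4 = 0.010609 ⇒ P = 94.263 kPa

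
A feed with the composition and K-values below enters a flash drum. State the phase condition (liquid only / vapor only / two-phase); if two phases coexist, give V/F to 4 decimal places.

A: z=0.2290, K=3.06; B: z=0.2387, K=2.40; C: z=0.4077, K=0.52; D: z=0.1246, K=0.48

ΣzᵢKᵢ = 1.5454; Σzᵢ/Kᵢ = 1.2179.
Both exceed 1, so a two-phase solution exists.
Newton iteration, ψ⁰ = 0.5:
  ψ = 0.5000: g = 0.08391, g' = -0.6219 → ψ = 0.6349
  ψ = 0.6349: g = 0.00310, g' = -0.5830 → ψ = 0.6403
Converged at ψ = 0.6403.

two-phase, V/F = 0.6403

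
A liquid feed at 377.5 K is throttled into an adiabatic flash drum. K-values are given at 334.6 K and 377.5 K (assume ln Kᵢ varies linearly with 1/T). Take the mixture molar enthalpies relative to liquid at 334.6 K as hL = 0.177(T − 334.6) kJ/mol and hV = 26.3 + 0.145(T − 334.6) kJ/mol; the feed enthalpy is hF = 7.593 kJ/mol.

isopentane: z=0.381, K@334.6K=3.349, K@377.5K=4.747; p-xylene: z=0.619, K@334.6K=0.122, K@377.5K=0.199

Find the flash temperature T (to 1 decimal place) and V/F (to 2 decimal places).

T = 346.0 K, V/F = 0.21

Adiabatic flash: solve Rachford–Rice at each trial T, then check hF = ψ·hV(T) + (1−ψ)·hL(T).
  T = 334.6 K: K = (3.349, 0.122), RR gives ψ = 0.170, H_out = 4.482 kJ/mol
  T = 377.5 K: K = (4.747, 0.199), RR gives ψ = 0.310, H_out = 15.332 kJ/mol
  T = 356.1 K: K = (4.031, 0.158), RR gives ψ = 0.248, H_out = 10.167 kJ/mol
  T = 345.4 K: K = (3.686, 0.140), RR gives ψ = 0.212, H_out = 7.424 kJ/mol
  T = 350.8 K: K = (3.859, 0.149), RR gives ψ = 0.231, H_out = 8.826 kJ/mol
  T = 348.1 K: K = (3.772, 0.144), RR gives ψ = 0.222, H_out = 8.130 kJ/mol
  T = 346.8 K: K = (3.731, 0.142), RR gives ψ = 0.217, H_out = 7.791 kJ/mol
Linear interpolation between T = 345.4 (H_out = 7.424) and T = 346.8 (H_out = 7.791) on hF = 7.593 gives T ≈ 346.0 K, at which ψ = 0.21.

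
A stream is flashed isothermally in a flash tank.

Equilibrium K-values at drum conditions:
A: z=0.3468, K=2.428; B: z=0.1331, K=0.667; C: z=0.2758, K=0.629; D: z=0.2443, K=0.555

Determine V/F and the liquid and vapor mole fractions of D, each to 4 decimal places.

Rachford–Rice: g(V/F) = Σ zᵢ(Kᵢ−1)/(1+V/F(Kᵢ−1)) = 0.
Feasibility: ΣzᵢKᵢ = 1.2399, Σzᵢ/Kᵢ = 1.2210 — both > 1, two phases present.
Iterate (Newton) starting at V/F = 0.45:
  V/F = 0.4500: g = -0.00941, g' = -0.4129 → V/F = 0.4272
  V/F = 0.4272: g = 0.00008, g' = -0.4202 → V/F = 0.4274
Converged at V/F = 0.4274.
Compositions from xᵢ = zᵢ/(1+V/F(Kᵢ−1)), yᵢ = Kᵢxᵢ:
  A: x = 0.2154, y = 0.5229
  B: x = 0.1552, y = 0.1035
  C: x = 0.3278, y = 0.2062
  D: x = 0.3017, y = 0.1674

V/F = 0.4274, x_D = 0.3017, y_D = 0.1674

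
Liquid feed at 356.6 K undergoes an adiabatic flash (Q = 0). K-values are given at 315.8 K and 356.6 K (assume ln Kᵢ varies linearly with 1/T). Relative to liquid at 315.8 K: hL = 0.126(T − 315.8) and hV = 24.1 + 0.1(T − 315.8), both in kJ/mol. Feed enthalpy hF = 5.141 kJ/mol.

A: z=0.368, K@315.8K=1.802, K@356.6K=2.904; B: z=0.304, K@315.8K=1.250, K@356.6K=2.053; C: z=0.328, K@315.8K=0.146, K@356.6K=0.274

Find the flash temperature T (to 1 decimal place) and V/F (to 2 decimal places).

Adiabatic flash: solve Rachford–Rice at each trial T, then check hF = ψ·hV(T) + (1−ψ)·hL(T).
  T = 315.8 K: K = (1.802, 1.250, 0.146), RR gives ψ = 0.179, H_out = 4.322 kJ/mol
  T = 356.6 K: K = (2.904, 2.053, 0.274), RR gives ψ = 0.700, H_out = 21.278 kJ/mol
  T = 336.2 K: K = (2.321, 1.626, 0.204), RR gives ψ = 0.504, H_out = 14.460 kJ/mol
  T = 326.0 K: K = (2.053, 1.432, 0.173), RR gives ψ = 0.372, H_out = 10.153 kJ/mol
  T = 320.9 K: K = (1.925, 1.339, 0.159), RR gives ψ = 0.286, H_out = 7.508 kJ/mol
  T = 318.4 K: K = (1.864, 1.295, 0.153), RR gives ψ = 0.237, H_out = 6.028 kJ/mol
  T = 317.1 K: K = (1.833, 1.272, 0.149), RR gives ψ = 0.209, H_out = 5.198 kJ/mol
Linear interpolation between T = 315.8 (H_out = 4.322) and T = 317.1 (H_out = 5.198) on hF = 5.141 gives T ≈ 317.0 K, at which ψ = 0.21.

T = 317.0 K, V/F = 0.21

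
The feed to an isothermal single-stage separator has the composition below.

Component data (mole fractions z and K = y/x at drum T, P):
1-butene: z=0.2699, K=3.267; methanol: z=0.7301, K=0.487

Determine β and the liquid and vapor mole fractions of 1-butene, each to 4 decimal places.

Rachford–Rice: g(β) = Σ zᵢ(Kᵢ−1)/(1+β(Kᵢ−1)) = 0.
Check two-phase: ΣzᵢKᵢ = 1.2373 > 1 and Σzᵢ/Kᵢ = 1.5818 > 1, so g(0) = 0.2373 > 0 and g(1) = -0.5818 < 0.
Binary case is linear: z₁(K₁−1)(1+β(K₂−1)) + z₂(K₂−1)(1+β(K₁−1)) = 0
⇒ β = [z₁(K₁−1)+z₂(K₂−1)] / [−(K₁−1)(K₂−1)] = 0.23732/1.16297 = 0.2041
Compositions from xᵢ = zᵢ/(1+β(Kᵢ−1)), yᵢ = Kᵢxᵢ:
  1-butene: x = 0.1845, y = 0.6029
  methanol: x = 0.8155, y = 0.3971

β = 0.2041, x_1-butene = 0.1845, y_1-butene = 0.6029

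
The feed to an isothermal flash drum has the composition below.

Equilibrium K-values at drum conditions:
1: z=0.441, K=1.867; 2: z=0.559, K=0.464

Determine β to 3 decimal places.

Rachford–Rice: g(β) = Σ zᵢ(Kᵢ−1)/(1+β(Kᵢ−1)) = 0.
g(0) = ΣzᵢKᵢ − 1 = 0.083 and g(1) = 1 − Σzᵢ/Kᵢ = -0.441, so a root lies in (0, 1).
Binary case is linear: z₁(K₁−1)(1+β(K₂−1)) + z₂(K₂−1)(1+β(K₁−1)) = 0
⇒ β = [z₁(K₁−1)+z₂(K₂−1)] / [−(K₁−1)(K₂−1)] = 0.0827/0.4647 = 0.178

β = 0.178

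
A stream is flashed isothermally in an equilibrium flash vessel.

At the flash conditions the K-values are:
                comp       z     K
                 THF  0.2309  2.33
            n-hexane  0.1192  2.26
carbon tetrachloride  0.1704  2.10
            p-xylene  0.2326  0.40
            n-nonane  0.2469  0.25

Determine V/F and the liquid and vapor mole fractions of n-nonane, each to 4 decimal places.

V/F = 0.3774, x_n-nonane = 0.3444, y_n-nonane = 0.0861

Rachford–Rice: g(V/F) = Σ zᵢ(Kᵢ−1)/(1+V/F(Kᵢ−1)) = 0.
g(0) = ΣzᵢKᵢ − 1 = 0.3200 and g(1) = 1 − Σzᵢ/Kᵢ = -0.8021, so a root lies in (0, 1).
Newton–Raphson from V/F = 0.5:
  V/F = 0.5000: g = -0.09814, g' = -0.8308 → V/F = 0.3819
  V/F = 0.3819: g = -0.00348, g' = -0.7818 → V/F = 0.3774
Converged at V/F = 0.3774.
Compositions from xᵢ = zᵢ/(1+V/F(Kᵢ−1)), yᵢ = Kᵢxᵢ:
  THF: x = 0.1537, y = 0.3582
  n-hexane: x = 0.0808, y = 0.1826
  carbon tetrachloride: x = 0.1204, y = 0.2529
  p-xylene: x = 0.3007, y = 0.1203
  n-nonane: x = 0.3444, y = 0.0861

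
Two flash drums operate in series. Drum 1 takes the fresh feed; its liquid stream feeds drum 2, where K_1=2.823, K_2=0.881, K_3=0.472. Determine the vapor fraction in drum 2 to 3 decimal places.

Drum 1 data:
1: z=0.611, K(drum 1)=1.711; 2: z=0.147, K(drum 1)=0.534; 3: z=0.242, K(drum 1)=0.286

V/F (drum 2) = 0.811

Drum 1:
Material balance + equilibrium reduce to Σ zᵢ(Kᵢ−1)/(1+ψ₁(Kᵢ−1)) = 0.
g(0) = ΣzᵢKᵢ − 1 = 0.193 and g(1) = 1 − Σzᵢ/Kᵢ = -0.479, so a root lies in (0, 1).
Newton iteration, ψ₁⁰ = 0.62:
  ψ₁ = 0.620: g = -0.1049, g' = -0.609 → ψ₁ = 0.448
  ψ₁ = 0.448: g = -0.0111, g' = -0.495 → ψ₁ = 0.425
Converged at ψ₁ = 0.425.
Drum-1 compositions:
  1: x = 0.469, y = 0.803
  2: x = 0.183, y = 0.098
  3: x = 0.348, y = 0.099
Drum-2 feed = drum-1 liquid: z₂ = (0.4691, 0.1833, 0.3475).
Drum 2:
Rachford–Rice: g(ψ₂) = Σ zᵢ(Kᵢ−1)/(1+ψ₂(Kᵢ−1)) = 0.
g(0) = ΣzᵢKᵢ − 1 = 0.650 and g(1) = 1 − Σzᵢ/Kᵢ = -0.111, so a root lies in (0, 1).
Newton iteration, ψ₂⁰ = 0.52:
  ψ₂ = 0.520: g = 0.1629, g' = -0.598 → ψ₂ = 0.792
  ψ₂ = 0.792: g = 0.0103, g' = -0.550 → ψ₂ = 0.811
Converged at ψ₂ = 0.811.
  1: x = 0.189, y = 0.534
  2: x = 0.203, y = 0.179
  3: x = 0.608, y = 0.287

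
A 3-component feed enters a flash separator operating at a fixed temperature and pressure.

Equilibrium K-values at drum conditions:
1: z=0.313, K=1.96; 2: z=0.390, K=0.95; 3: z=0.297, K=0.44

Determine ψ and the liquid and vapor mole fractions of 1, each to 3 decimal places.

ψ = 0.344, x_1 = 0.235, y_1 = 0.461

Newton iteration, ψ⁰ = 0.53:
  ψ = 0.530: g = -0.0574, g' = -0.316 → ψ = 0.348
  ψ = 0.348: g = -0.0013, g' = -0.307 → ψ = 0.344
Converged at ψ = 0.344.
Compositions from xᵢ = zᵢ/(1+ψ(Kᵢ−1)), yᵢ = Kᵢxᵢ:
  1: x = 0.235, y = 0.461
  2: x = 0.397, y = 0.377
  3: x = 0.368, y = 0.162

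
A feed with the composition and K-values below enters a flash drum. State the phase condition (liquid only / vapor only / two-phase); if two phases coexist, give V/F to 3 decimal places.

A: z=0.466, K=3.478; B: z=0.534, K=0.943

vapor only

ΣzᵢKᵢ = 2.124; Σzᵢ/Kᵢ = 0.700.
Since Σzᵢ/Kᵢ < 1 the mixture is above its dew point — single vapor phase.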